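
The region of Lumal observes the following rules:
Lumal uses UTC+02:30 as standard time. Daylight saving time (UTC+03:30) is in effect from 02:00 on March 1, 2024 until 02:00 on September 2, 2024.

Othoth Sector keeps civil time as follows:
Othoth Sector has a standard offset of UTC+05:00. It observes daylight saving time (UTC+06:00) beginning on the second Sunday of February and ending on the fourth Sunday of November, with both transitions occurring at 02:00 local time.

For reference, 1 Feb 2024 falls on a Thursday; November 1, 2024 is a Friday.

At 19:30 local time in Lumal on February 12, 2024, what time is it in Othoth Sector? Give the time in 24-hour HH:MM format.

February 12, 2024 is outside the daylight-saving period (1 March – 2 September), so Lumal is on standard time, UTC+02:30.
19:30 Lumal − 2h30m = 17:00 UTC.
1 February 2024 is a Thursday, so the first Sunday is February 4 and the second is February 11.
1 November 2024 is a Friday, so the first Sunday is November 3 and the fourth is November 24.
At the standard offset (UTC+05:00), 17:00 UTC + 5h = 22:00 Othoth Sector standard time.
The standard-time date in Othoth Sector, February 12, 2024, falls between 11 February and 24 November, so daylight saving is in effect and Othoth Sector is at UTC+06:00.
17:00 UTC + 6h = 23:00 Othoth Sector.

23:00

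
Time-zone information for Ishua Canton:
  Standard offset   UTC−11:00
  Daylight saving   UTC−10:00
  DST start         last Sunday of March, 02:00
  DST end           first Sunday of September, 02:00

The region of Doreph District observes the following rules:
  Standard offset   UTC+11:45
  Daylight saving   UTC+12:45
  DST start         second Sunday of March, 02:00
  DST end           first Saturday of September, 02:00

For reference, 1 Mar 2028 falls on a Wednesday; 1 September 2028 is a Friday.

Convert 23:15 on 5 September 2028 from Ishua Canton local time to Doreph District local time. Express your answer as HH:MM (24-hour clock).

1 March 2028 is a Wednesday, so Sundays fall on 5, 12, 19, 26; the last is March 26.
1 September 2028 is a Friday, so the first Sunday is September 3.
5 September 2028 is outside the daylight-saving period (26 March – 3 September), so Ishua Canton is on standard time, UTC−11:00.
23:15 Ishua Canton + 11h = 10:15 UTC (rolling into the next day, 6 September 2028).
1 March 2028 is a Wednesday, so the first Sunday is March 5 and the second is March 12.
1 September 2028 is a Friday, so the first Saturday is September 2.
At the standard offset (UTC+11:45), 10:15 UTC + 11h45m = 22:00 Doreph District standard time.
The standard-time date in Doreph District, 6 September 2028, is outside the daylight-saving period (12 March – 2 September), so Doreph District is on standard time, UTC+11:45.
10:15 UTC + 11h45m = 22:00 Doreph District.

22:00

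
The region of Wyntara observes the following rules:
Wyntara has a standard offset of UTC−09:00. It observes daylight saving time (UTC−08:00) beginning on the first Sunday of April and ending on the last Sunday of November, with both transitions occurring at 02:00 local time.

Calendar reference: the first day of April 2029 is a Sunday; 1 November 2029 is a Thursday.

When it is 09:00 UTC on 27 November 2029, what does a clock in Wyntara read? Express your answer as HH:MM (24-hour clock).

00:00

1 April 2029 is a Sunday, so the first Sunday is April 1.
1 November 2029 is a Thursday, so Sundays fall on 4, 11, 18, 25; the last is November 25.
At the standard offset (UTC−09:00), 09:00 UTC − 9h = 00:00 Wyntara standard time.
The standard-time date in Wyntara, 27 November 2029, is outside the daylight-saving period (1 April – 25 November), so Wyntara is on standard time, UTC−09:00.
09:00 UTC − 9h = 00:00 local.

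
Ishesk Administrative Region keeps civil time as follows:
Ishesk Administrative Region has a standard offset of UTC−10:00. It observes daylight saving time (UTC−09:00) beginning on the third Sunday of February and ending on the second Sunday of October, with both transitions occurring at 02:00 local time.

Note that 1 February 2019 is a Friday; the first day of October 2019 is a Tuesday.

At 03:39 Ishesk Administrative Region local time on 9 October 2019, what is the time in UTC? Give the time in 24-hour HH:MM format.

12:39

1 February 2019 is a Friday, so the first Sunday is February 3 and the third is February 17.
1 October 2019 is a Tuesday, so the first Sunday is October 6 and the second is October 13.
Daylight saving runs 17 February – 13 October; 9 October 2019 is inside that window, so Ishesk Administrative Region is at UTC−09:00.
03:39 local + 9h = 12:39 UTC.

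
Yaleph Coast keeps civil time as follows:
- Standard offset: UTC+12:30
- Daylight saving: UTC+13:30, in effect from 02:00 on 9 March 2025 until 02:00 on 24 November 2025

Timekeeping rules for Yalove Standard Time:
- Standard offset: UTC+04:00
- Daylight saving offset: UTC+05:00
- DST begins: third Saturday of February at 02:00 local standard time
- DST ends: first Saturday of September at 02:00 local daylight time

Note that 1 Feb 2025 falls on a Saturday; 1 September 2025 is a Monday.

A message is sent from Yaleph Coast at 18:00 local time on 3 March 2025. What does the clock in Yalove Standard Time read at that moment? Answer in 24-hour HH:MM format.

10:30

3 March 2025 is outside the daylight-saving period (9 March – 24 November), so Yaleph Coast is on standard time, UTC+12:30.
18:00 Yaleph Coast − 12h30m = 05:30 UTC.
1 February 2025 is a Saturday, so the first Saturday is February 1 and the third is February 15.
1 September 2025 is a Monday, so the first Saturday is September 6.
At the standard offset (UTC+04:00), 05:30 UTC + 4h = 09:30 Yalove Standard Time standard time.
The standard-time date in Yalove Standard Time, 3 March 2025, falls between 15 February and 6 September, so daylight saving is in effect and Yalove Standard Time is at UTC+05:00.
05:30 UTC + 5h = 10:30 Yalove Standard Time.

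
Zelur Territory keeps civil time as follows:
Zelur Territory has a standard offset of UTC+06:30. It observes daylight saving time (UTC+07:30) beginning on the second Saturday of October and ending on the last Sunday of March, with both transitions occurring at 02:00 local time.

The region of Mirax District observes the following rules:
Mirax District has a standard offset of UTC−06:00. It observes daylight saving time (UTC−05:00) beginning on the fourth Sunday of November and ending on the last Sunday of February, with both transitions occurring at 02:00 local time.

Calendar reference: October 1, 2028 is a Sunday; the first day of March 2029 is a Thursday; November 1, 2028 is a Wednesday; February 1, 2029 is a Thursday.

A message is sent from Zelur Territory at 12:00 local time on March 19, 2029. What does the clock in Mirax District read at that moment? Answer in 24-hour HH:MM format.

1 October 2028 is a Sunday, so the first Saturday is October 7 and the second is October 14.
1 March 2029 is a Thursday, so Sundays fall on 4, 11, 18, 25; the last is March 25.
March 19, 2029 falls between 14 October 2028 and 25 March 2029, so daylight saving is in effect and Zelur Territory is at UTC+07:30.
12:00 Zelur Territory − 7h30m = 04:30 UTC.
1 November 2028 is a Wednesday, so the first Sunday is November 5 and the fourth is November 26.
1 February 2029 is a Thursday, so Sundays fall on 4, 11, 18, 25; the last is February 25.
At the standard offset (UTC−06:00), 04:30 UTC − 6h = 22:30 Mirax District standard time (rolling into the previous day, 18 March 2029).
The standard-time date in Mirax District, March 18, 2029, is outside the daylight-saving period (26 November 2028 – 25 February 2029), so Mirax District is on standard time, UTC−06:00.
04:30 UTC − 6h = 22:30 Mirax District (rolling into the previous day, 18 March 2029).

22:30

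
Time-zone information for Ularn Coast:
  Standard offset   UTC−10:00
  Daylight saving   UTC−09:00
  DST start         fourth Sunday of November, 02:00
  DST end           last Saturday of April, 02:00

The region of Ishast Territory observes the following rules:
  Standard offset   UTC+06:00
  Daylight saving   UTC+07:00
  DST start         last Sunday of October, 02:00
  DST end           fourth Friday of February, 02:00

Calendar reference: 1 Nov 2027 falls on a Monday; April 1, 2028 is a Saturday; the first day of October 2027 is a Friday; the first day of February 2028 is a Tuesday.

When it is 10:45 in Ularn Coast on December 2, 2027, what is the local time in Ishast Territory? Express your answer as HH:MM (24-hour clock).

02:45

1 November 2027 is a Monday, so the first Sunday is November 7 and the fourth is November 28.
1 April 2028 is a Saturday, so Saturdays fall on 1, 8, 15, 22, 29; the last is April 29.
December 2, 2027 falls between 28 November 2027 and 29 April 2028, so daylight saving is in effect and Ularn Coast is at UTC−09:00.
10:45 Ularn Coast + 9h = 19:45 UTC.
1 October 2027 is a Friday, so Sundays fall on 3, 10, 17, 24, 31; the last is October 31.
1 February 2028 is a Tuesday, so the first Friday is February 4 and the fourth is February 25.
At the standard offset (UTC+06:00), 19:45 UTC + 6h = 01:45 Ishast Territory standard time (rolling into the next day, 3 December 2027).
Daylight saving runs 31 October 2027 – 25 February 2028; the standard-time date in Ishast Territory, December 3, 2027, is inside that window, so Ishast Territory is at UTC+07:00.
19:45 UTC + 7h = 02:45 Ishast Territory (rolling into the next day, 3 December 2027).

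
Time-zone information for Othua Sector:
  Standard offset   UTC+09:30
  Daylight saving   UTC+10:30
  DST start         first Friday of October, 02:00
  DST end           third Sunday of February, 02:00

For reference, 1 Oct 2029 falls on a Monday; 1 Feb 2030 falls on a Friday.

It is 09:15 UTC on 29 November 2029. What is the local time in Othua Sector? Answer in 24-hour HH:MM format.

1 October 2029 is a Monday, so the first Friday is October 5.
1 February 2030 is a Friday, so the first Sunday is February 3 and the third is February 17.
At the standard offset (UTC+09:30), 09:15 UTC + 9h30m = 18:45 Othua Sector standard time.
The standard-time date in Othua Sector, 29 November 2029, falls between 5 October 2029 and 17 February 2030, so daylight saving is in effect and Othua Sector is at UTC+10:30.
09:15 UTC + 10h30m = 19:45 local.

19:45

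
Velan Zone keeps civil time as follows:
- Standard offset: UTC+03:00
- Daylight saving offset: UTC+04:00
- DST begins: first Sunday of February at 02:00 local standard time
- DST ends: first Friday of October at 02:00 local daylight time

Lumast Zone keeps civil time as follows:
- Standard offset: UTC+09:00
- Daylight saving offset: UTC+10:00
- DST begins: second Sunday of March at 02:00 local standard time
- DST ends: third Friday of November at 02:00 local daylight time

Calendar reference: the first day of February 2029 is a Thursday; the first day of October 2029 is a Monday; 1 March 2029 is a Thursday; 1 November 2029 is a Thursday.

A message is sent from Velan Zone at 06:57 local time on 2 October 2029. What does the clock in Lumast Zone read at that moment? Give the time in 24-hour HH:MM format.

1 February 2029 is a Thursday, so the first Sunday is February 4.
1 October 2029 is a Monday, so the first Friday is October 5.
2 October 2029 lies within the daylight-saving period (4 February – 5 October), so Velan Zone is on daylight time, UTC+04:00.
06:57 Velan Zone − 4h = 02:57 UTC.
1 March 2029 is a Thursday, so the first Sunday is March 4 and the second is March 11.
1 November 2029 is a Thursday, so the first Friday is November 2 and the third is November 16.
At the standard offset (UTC+09:00), 02:57 UTC + 9h = 11:57 Lumast Zone standard time.
The standard-time date in Lumast Zone, 2 October 2029, falls between 11 March and 16 November, so daylight saving is in effect and Lumast Zone is at UTC+10:00.
02:57 UTC + 10h = 12:57 Lumast Zone.

12:57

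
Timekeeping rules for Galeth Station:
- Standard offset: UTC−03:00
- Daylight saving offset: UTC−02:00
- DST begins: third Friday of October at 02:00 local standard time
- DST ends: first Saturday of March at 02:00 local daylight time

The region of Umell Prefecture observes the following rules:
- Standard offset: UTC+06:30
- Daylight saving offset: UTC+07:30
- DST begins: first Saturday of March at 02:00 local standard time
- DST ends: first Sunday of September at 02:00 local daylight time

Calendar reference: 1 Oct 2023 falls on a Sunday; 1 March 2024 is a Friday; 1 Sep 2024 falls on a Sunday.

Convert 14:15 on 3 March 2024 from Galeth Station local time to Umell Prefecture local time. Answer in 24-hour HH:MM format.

00:45

1 October 2023 is a Sunday, so the first Friday is October 6 and the third is October 20.
1 March 2024 is a Friday, so the first Saturday is March 2.
3 March 2024 does not fall between 20 October 2023 and 2 March 2024, so daylight saving is not in effect and Galeth Station is at UTC−03:00.
14:15 Galeth Station + 3h = 17:15 UTC.
1 March 2024 is a Friday, so the first Saturday is March 2.
1 September 2024 is a Sunday, so the first Sunday is September 1.
At the standard offset (UTC+06:30), 17:15 UTC + 6h30m = 23:45 Umell Prefecture standard time.
The standard-time date in Umell Prefecture, 3 March 2024, lies within the daylight-saving period (2 March – 1 September), so Umell Prefecture is on daylight time, UTC+07:30.
17:15 UTC + 7h30m = 00:45 Umell Prefecture (rolling into the next day, 4 March 2024).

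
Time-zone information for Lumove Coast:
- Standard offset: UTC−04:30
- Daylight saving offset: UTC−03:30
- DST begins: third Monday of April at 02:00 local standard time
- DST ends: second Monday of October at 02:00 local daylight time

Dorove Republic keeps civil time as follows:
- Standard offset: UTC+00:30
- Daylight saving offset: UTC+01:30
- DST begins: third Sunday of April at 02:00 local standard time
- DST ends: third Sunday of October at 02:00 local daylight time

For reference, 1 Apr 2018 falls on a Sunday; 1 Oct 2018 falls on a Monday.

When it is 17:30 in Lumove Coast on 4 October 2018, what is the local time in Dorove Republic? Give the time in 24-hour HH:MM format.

1 April 2018 is a Sunday, so the first Monday is April 2 and the third is April 16.
1 October 2018 is a Monday, so the first Monday is October 1 and the second is October 8.
4 October 2018 falls between 16 April and 8 October, so daylight saving is in effect and Lumove Coast is at UTC−03:30.
17:30 Lumove Coast + 3h30m = 21:00 UTC.
1 April 2018 is a Sunday, so the first Sunday is April 1 and the third is April 15.
1 October 2018 is a Monday, so the first Sunday is October 7 and the third is October 21.
At the standard offset (UTC+00:30), 21:00 UTC + 0h30m = 21:30 Dorove Republic standard time.
The standard-time date in Dorove Republic, 4 October 2018, lies within the daylight-saving period (15 April – 21 October), so Dorove Republic is on daylight time, UTC+01:30.
21:00 UTC + 1h30m = 22:30 Dorove Republic.

22:30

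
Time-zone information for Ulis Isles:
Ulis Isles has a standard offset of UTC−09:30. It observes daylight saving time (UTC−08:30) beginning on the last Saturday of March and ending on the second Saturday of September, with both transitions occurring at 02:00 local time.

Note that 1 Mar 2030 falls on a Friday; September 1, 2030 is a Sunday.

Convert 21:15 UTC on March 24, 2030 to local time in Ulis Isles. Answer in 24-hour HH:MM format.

11:45

1 March 2030 is a Friday, so Saturdays fall on 2, 9, 16, 23, 30; the last is March 30.
1 September 2030 is a Sunday, so the first Saturday is September 7 and the second is September 14.
At the standard offset (UTC−09:30), 21:15 UTC − 9h30m = 11:45 Ulis Isles standard time.
The standard-time date in Ulis Isles, March 24, 2030, is outside the daylight-saving period (30 March – 14 September), so Ulis Isles is on standard time, UTC−09:30.
21:15 UTC − 9h30m = 11:45 local.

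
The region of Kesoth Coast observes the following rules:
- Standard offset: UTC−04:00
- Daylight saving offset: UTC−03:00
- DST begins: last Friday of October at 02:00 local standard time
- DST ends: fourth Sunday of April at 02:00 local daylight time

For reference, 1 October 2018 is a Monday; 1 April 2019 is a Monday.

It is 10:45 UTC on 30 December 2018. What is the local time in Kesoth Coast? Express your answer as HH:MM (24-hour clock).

1 October 2018 is a Monday, so Fridays fall on 5, 12, 19, 26; the last is October 26.
1 April 2019 is a Monday, so the first Sunday is April 7 and the fourth is April 28.
At the standard offset (UTC−04:00), 10:45 UTC − 4h = 06:45 Kesoth Coast standard time.
The standard-time date in Kesoth Coast, 30 December 2018, lies within the daylight-saving period (26 October 2018 – 28 April 2019), so Kesoth Coast is on daylight time, UTC−03:00.
10:45 UTC − 3h = 07:45 local.

07:45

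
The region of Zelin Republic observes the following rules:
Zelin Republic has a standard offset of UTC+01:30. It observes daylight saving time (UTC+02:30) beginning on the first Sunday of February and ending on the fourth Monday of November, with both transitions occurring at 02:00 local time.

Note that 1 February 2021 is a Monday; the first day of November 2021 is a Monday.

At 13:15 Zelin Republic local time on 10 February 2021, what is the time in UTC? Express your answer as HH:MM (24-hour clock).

1 February 2021 is a Monday, so the first Sunday is February 7.
1 November 2021 is a Monday, so the first Monday is November 1 and the fourth is November 22.
10 February 2021 falls between 7 February and 22 November, so daylight saving is in effect and Zelin Republic is at UTC+02:30.
13:15 local − 2h30m = 10:45 UTC.

10:45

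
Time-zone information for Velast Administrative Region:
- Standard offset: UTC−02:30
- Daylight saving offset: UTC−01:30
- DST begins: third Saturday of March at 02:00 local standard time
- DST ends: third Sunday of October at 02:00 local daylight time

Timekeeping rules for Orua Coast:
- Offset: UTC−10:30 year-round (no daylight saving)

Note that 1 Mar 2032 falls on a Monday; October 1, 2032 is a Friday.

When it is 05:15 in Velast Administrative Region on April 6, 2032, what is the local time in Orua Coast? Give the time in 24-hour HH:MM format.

20:15

1 March 2032 is a Monday, so the first Saturday is March 6 and the third is March 20.
1 October 2032 is a Friday, so the first Sunday is October 3 and the third is October 17.
Daylight saving runs 20 March – 17 October; April 6, 2032 is inside that window, so Velast Administrative Region is at UTC−01:30.
05:15 Velast Administrative Region + 1h30m = 06:45 UTC.
Orua Coast has no daylight saving, so its offset is UTC−10:30 year-round.
06:45 UTC − 10h30m = 20:15 Orua Coast (rolling into the previous day, 5 April 2032).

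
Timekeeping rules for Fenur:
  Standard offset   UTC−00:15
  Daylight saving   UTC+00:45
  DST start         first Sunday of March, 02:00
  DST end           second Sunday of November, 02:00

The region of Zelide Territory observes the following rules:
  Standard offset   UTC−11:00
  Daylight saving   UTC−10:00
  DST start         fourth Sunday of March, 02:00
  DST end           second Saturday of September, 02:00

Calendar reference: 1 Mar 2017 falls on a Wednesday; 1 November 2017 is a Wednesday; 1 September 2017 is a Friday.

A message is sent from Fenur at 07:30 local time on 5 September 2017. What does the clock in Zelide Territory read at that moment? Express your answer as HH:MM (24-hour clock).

1 March 2017 is a Wednesday, so the first Sunday is March 5.
1 November 2017 is a Wednesday, so the first Sunday is November 5 and the second is November 12.
5 September 2017 lies within the daylight-saving period (5 March – 12 November), so Fenur is on daylight time, UTC+00:45.
07:30 Fenur − 0h45m = 06:45 UTC.
1 March 2017 is a Wednesday, so the first Sunday is March 5 and the fourth is March 26.
1 September 2017 is a Friday, so the first Saturday is September 2 and the second is September 9.
At the standard offset (UTC−11:00), 06:45 UTC − 11h = 19:45 Zelide Territory standard time (rolling into the previous day, 4 September 2017).
The standard-time date in Zelide Territory, 4 September 2017, falls between 26 March and 9 September, so daylight saving is in effect and Zelide Territory is at UTC−10:00.
06:45 UTC − 10h = 20:45 Zelide Territory (rolling into the previous day, 4 September 2017).

20:45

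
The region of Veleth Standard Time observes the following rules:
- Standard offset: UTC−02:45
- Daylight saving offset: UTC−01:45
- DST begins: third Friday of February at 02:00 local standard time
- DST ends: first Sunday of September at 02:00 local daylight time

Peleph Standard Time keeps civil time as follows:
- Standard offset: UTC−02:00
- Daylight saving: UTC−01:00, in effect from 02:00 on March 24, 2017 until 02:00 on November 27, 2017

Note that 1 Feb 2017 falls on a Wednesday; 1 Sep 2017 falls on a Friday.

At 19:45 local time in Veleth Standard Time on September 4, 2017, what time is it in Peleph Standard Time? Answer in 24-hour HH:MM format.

1 February 2017 is a Wednesday, so the first Friday is February 3 and the third is February 17.
1 September 2017 is a Friday, so the first Sunday is September 3.
September 4, 2017 does not fall between 17 February and 3 September, so daylight saving is not in effect and Veleth Standard Time is at UTC−02:45.
19:45 Veleth Standard Time + 2h45m = 22:30 UTC.
At the standard offset (UTC−02:00), 22:30 UTC − 2h = 20:30 Peleph Standard Time standard time.
The standard-time date in Peleph Standard Time, September 4, 2017, falls between 24 March and 27 November, so daylight saving is in effect and Peleph Standard Time is at UTC−01:00.
22:30 UTC − 1h = 21:30 Peleph Standard Time.

21:30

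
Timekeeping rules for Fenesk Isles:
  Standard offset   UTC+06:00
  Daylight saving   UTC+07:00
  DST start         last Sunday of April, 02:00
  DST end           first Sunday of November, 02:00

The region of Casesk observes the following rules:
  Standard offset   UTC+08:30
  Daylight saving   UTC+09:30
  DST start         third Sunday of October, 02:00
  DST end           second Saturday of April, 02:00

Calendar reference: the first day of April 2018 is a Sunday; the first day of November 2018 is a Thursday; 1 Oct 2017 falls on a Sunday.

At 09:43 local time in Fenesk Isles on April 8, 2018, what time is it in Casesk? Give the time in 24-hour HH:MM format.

1 April 2018 is a Sunday, so Sundays fall on 1, 8, 15, 22, 29; the last is April 29.
1 November 2018 is a Thursday, so the first Sunday is November 4.
April 8, 2018 does not fall between 29 April and 4 November, so daylight saving is not in effect and Fenesk Isles is at UTC+06:00.
09:43 Fenesk Isles − 6h = 03:43 UTC.
1 October 2017 is a Sunday, so the first Sunday is October 1 and the third is October 15.
1 April 2018 is a Sunday, so the first Saturday is April 7 and the second is April 14.
At the standard offset (UTC+08:30), 03:43 UTC + 8h30m = 12:13 Casesk standard time.
The standard-time date in Casesk, April 8, 2018, falls between 15 October 2017 and 14 April 2018, so daylight saving is in effect and Casesk is at UTC+09:30.
03:43 UTC + 9h30m = 13:13 Casesk.

13:13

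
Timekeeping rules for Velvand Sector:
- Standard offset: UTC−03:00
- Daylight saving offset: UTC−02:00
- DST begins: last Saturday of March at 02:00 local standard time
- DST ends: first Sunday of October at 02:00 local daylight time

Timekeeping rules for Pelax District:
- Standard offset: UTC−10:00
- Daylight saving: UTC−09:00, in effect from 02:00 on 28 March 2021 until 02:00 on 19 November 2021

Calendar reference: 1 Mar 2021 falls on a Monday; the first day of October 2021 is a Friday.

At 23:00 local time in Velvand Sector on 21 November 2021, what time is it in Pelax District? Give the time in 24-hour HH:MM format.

16:00

1 March 2021 is a Monday, so Saturdays fall on 6, 13, 20, 27; the last is March 27.
1 October 2021 is a Friday, so the first Sunday is October 3.
21 November 2021 does not fall between 27 March and 3 October, so daylight saving is not in effect and Velvand Sector is at UTC−03:00.
23:00 Velvand Sector + 3h = 02:00 UTC (rolling into the next day, 22 November 2021).
At the standard offset (UTC−10:00), 02:00 UTC − 10h = 16:00 Pelax District standard time (rolling into the previous day, 21 November 2021).
The standard-time date in Pelax District, 21 November 2021, does not fall between 28 March and 19 November, so daylight saving is not in effect and Pelax District is at UTC−10:00.
02:00 UTC − 10h = 16:00 Pelax District (rolling into the previous day, 21 November 2021).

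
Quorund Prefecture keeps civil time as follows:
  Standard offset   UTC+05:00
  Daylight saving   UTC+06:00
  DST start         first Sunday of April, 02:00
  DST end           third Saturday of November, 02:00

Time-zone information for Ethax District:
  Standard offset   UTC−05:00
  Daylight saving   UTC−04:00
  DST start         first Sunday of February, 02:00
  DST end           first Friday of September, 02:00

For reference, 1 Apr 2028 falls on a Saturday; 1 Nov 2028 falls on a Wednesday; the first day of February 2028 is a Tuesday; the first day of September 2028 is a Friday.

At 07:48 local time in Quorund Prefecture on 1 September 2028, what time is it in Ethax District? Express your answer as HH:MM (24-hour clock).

21:48

1 April 2028 is a Saturday, so the first Sunday is April 2.
1 November 2028 is a Wednesday, so the first Saturday is November 4 and the third is November 18.
Daylight saving runs 2 April – 18 November; 1 September 2028 is inside that window, so Quorund Prefecture is at UTC+06:00.
07:48 Quorund Prefecture − 6h = 01:48 UTC.
1 February 2028 is a Tuesday, so the first Sunday is February 6.
1 September 2028 is a Friday, so the first Friday is September 1.
At the standard offset (UTC−05:00), 01:48 UTC − 5h = 20:48 Ethax District standard time (rolling into the previous day, 31 August 2028).
Daylight saving runs 6 February – 1 September; the standard-time date in Ethax District, 31 August 2028, is inside that window, so Ethax District is at UTC−04:00.
01:48 UTC − 4h = 21:48 Ethax District (rolling into the previous day, 31 August 2028).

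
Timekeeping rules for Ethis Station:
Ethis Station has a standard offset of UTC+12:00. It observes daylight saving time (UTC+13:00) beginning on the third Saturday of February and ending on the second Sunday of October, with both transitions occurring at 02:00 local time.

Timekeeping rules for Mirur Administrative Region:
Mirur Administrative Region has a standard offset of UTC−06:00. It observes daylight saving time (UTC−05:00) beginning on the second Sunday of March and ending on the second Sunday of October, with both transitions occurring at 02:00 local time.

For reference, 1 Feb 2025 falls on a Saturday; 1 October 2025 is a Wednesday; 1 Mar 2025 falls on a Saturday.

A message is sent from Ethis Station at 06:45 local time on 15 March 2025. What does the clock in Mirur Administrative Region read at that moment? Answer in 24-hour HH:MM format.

1 February 2025 is a Saturday, so the first Saturday is February 1 and the third is February 15.
1 October 2025 is a Wednesday, so the first Sunday is October 5 and the second is October 12.
15 March 2025 lies within the daylight-saving period (15 February – 12 October), so Ethis Station is on daylight time, UTC+13:00.
06:45 Ethis Station − 13h = 17:45 UTC (rolling into the previous day, 14 March 2025).
1 March 2025 is a Saturday, so the first Sunday is March 2 and the second is March 9.
1 October 2025 is a Wednesday, so the first Sunday is October 5 and the second is October 12.
At the standard offset (UTC−06:00), 17:45 UTC − 6h = 11:45 Mirur Administrative Region standard time.
The standard-time date in Mirur Administrative Region, 14 March 2025, lies within the daylight-saving period (9 March – 12 October), so Mirur Administrative Region is on daylight time, UTC−05:00.
17:45 UTC − 5h = 12:45 Mirur Administrative Region.

12:45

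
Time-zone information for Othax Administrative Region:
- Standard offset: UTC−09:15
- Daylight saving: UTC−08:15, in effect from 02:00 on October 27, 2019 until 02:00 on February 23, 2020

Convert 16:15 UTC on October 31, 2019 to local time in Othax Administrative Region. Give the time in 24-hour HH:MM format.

At the standard offset (UTC−09:15), 16:15 UTC − 9h15m = 07:00 Othax Administrative Region standard time.
The standard-time date in Othax Administrative Region, October 31, 2019, lies within the daylight-saving period (27 October 2019 – 23 February 2020), so Othax Administrative Region is on daylight time, UTC−08:15.
16:15 UTC − 8h15m = 08:00 local.

08:00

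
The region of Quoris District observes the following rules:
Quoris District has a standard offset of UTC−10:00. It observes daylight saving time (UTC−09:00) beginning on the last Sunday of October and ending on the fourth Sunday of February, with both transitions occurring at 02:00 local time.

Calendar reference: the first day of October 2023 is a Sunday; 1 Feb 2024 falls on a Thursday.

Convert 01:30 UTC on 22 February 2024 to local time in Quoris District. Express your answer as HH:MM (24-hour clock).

1 October 2023 is a Sunday, so Sundays fall on 1, 8, 15, 22, 29; the last is October 29.
1 February 2024 is a Thursday, so the first Sunday is February 4 and the fourth is February 25.
At the standard offset (UTC−10:00), 01:30 UTC − 10h = 15:30 Quoris District standard time (rolling into the previous day, 21 February 2024).
The standard-time date in Quoris District, 21 February 2024, lies within the daylight-saving period (29 October 2023 – 25 February 2024), so Quoris District is on daylight time, UTC−09:00.
01:30 UTC − 9h = 16:30 local (rolling into the previous day, 21 February 2024).

16:30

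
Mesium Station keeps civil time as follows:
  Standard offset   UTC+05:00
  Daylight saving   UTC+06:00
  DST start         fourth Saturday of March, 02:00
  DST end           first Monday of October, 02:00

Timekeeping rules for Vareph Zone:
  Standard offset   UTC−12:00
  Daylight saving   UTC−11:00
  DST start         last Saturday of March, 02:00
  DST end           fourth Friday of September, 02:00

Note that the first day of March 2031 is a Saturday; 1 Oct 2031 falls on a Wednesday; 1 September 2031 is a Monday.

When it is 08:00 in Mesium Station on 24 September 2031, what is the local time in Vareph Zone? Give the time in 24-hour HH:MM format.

15:00

1 March 2031 is a Saturday, so the first Saturday is March 1 and the fourth is March 22.
1 October 2031 is a Wednesday, so the first Monday is October 6.
24 September 2031 lies within the daylight-saving period (22 March – 6 October), so Mesium Station is on daylight time, UTC+06:00.
08:00 Mesium Station − 6h = 02:00 UTC.
1 March 2031 is a Saturday, so Saturdays fall on 1, 8, 15, 22, 29; the last is March 29.
1 September 2031 is a Monday, so the first Friday is September 5 and the fourth is September 26.
At the standard offset (UTC−12:00), 02:00 UTC − 12h = 14:00 Vareph Zone standard time (rolling into the previous day, 23 September 2031).
The standard-time date in Vareph Zone, 23 September 2031, lies within the daylight-saving period (29 March – 26 September), so Vareph Zone is on daylight time, UTC−11:00.
02:00 UTC − 11h = 15:00 Vareph Zone (rolling into the previous day, 23 September 2031).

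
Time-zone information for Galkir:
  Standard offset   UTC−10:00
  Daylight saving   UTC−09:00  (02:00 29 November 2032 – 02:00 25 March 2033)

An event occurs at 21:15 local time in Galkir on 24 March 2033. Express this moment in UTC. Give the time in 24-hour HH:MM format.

24 March 2033 lies within the daylight-saving period (29 November 2032 – 25 March 2033), so Galkir is on daylight time, UTC−09:00.
21:15 local + 9h = 06:15 UTC (rolling into the next day, 25 March 2033).

06:15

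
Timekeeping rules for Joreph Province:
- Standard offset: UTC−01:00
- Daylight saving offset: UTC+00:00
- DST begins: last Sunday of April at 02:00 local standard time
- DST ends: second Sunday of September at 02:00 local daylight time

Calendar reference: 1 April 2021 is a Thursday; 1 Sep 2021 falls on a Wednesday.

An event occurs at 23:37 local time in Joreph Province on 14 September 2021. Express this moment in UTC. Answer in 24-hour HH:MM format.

1 April 2021 is a Thursday, so Sundays fall on 4, 11, 18, 25; the last is April 25.
1 September 2021 is a Wednesday, so the first Sunday is September 5 and the second is September 12.
Daylight saving runs 25 April – 12 September; 14 September 2021 is outside that window, so Joreph Province is on standard time at UTC−01:00.
23:37 local + 1h = 00:37 UTC (rolling into the next day, 15 September 2021).

00:37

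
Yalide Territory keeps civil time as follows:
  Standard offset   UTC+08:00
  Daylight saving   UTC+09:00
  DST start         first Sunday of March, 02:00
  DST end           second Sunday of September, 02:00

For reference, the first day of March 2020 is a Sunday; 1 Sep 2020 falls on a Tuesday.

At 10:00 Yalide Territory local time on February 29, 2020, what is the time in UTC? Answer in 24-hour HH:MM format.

1 March 2020 is a Sunday, so the first Sunday is March 1.
1 September 2020 is a Tuesday, so the first Sunday is September 6 and the second is September 13.
Daylight saving runs 1 March – 13 September; February 29, 2020 is outside that window, so Yalide Territory is on standard time at UTC+08:00.
10:00 local − 8h = 02:00 UTC.

02:00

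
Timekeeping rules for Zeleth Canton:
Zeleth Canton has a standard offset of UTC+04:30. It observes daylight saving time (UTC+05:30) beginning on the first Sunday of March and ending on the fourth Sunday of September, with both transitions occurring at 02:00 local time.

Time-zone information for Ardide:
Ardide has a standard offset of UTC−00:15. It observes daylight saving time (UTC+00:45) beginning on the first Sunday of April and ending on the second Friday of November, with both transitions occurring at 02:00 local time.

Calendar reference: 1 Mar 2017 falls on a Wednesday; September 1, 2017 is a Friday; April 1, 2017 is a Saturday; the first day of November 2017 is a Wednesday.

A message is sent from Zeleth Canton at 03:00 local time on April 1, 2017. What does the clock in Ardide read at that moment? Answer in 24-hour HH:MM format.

21:15

1 March 2017 is a Wednesday, so the first Sunday is March 5.
1 September 2017 is a Friday, so the first Sunday is September 3 and the fourth is September 24.
April 1, 2017 lies within the daylight-saving period (5 March – 24 September), so Zeleth Canton is on daylight time, UTC+05:30.
03:00 Zeleth Canton − 5h30m = 21:30 UTC (rolling into the previous day, 31 March 2017).
1 April 2017 is a Saturday, so the first Sunday is April 2.
1 November 2017 is a Wednesday, so the first Friday is November 3 and the second is November 10.
At the standard offset (UTC−00:15), 21:30 UTC − 0h15m = 21:15 Ardide standard time.
Daylight saving runs 2 April – 10 November; the standard-time date in Ardide, March 31, 2017, is outside that window, so Ardide is on standard time at UTC−00:15.
21:30 UTC − 0h15m = 21:15 Ardide.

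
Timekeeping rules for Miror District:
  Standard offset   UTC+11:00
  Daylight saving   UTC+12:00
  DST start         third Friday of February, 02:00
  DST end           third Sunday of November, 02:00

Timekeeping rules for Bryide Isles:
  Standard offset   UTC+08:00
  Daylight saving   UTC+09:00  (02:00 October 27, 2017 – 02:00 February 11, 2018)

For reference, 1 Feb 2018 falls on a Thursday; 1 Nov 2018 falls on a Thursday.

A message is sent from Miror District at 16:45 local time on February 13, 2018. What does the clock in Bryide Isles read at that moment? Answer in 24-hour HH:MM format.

13:45

1 February 2018 is a Thursday, so the first Friday is February 2 and the third is February 16.
1 November 2018 is a Thursday, so the first Sunday is November 4 and the third is November 18.
February 13, 2018 does not fall between 16 February and 18 November, so daylight saving is not in effect and Miror District is at UTC+11:00.
16:45 Miror District − 11h = 05:45 UTC.
At the standard offset (UTC+08:00), 05:45 UTC + 8h = 13:45 Bryide Isles standard time.
The standard-time date in Bryide Isles, February 13, 2018, does not fall between 27 October 2017 and 11 February 2018, so daylight saving is not in effect and Bryide Isles is at UTC+08:00.
05:45 UTC + 8h = 13:45 Bryide Isles.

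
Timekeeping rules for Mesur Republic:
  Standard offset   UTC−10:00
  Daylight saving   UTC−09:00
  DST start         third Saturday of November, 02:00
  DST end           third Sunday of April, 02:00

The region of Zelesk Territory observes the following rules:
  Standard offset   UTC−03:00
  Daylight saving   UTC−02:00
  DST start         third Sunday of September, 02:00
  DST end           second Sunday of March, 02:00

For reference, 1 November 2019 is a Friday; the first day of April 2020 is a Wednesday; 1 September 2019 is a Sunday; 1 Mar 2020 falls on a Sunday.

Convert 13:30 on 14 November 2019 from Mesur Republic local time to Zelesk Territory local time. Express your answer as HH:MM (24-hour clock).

1 November 2019 is a Friday, so the first Saturday is November 2 and the third is November 16.
1 April 2020 is a Wednesday, so the first Sunday is April 5 and the third is April 19.
14 November 2019 does not fall between 16 November 2019 and 19 April 2020, so daylight saving is not in effect and Mesur Republic is at UTC−10:00.
13:30 Mesur Republic + 10h = 23:30 UTC.
1 September 2019 is a Sunday, so the first Sunday is September 1 and the third is September 15.
1 March 2020 is a Sunday, so the first Sunday is March 1 and the second is March 8.
At the standard offset (UTC−03:00), 23:30 UTC − 3h = 20:30 Zelesk Territory standard time.
The standard-time date in Zelesk Territory, 14 November 2019, falls between 15 September 2019 and 8 March 2020, so daylight saving is in effect and Zelesk Territory is at UTC−02:00.
23:30 UTC − 2h = 21:30 Zelesk Territory.

21:30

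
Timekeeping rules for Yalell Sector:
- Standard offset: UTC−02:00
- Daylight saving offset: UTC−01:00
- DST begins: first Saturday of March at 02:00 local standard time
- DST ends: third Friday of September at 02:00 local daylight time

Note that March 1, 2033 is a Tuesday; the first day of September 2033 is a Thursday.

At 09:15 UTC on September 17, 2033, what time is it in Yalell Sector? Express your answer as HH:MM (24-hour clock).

1 March 2033 is a Tuesday, so the first Saturday is March 5.
1 September 2033 is a Thursday, so the first Friday is September 2 and the third is September 16.
At the standard offset (UTC−02:00), 09:15 UTC − 2h = 07:15 Yalell Sector standard time.
The standard-time date in Yalell Sector, September 17, 2033, is outside the daylight-saving period (5 March – 16 September), so Yalell Sector is on standard time, UTC−02:00.
09:15 UTC − 2h = 07:15 local.

07:15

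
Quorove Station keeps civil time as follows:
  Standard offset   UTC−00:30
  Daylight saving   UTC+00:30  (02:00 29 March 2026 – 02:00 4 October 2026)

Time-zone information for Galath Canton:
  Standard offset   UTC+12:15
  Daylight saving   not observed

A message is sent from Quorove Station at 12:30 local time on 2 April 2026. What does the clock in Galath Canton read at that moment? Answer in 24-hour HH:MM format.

00:15

2 April 2026 lies within the daylight-saving period (29 March – 4 October), so Quorove Station is on daylight time, UTC+00:30.
12:30 Quorove Station − 0h30m = 12:00 UTC.
Galath Canton has no daylight saving, so its offset is UTC+12:15 year-round.
12:00 UTC + 12h15m = 00:15 Galath Canton (rolling into the next day, 3 April 2026).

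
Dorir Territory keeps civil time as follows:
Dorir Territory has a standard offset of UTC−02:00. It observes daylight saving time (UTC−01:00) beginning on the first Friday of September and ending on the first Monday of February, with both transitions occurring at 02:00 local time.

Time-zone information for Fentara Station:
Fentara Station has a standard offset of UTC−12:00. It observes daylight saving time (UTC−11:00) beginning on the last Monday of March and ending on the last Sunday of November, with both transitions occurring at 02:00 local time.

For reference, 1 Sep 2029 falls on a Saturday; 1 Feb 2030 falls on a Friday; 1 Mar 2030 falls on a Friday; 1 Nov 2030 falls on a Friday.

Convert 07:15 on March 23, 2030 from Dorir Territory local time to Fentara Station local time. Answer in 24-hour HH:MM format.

1 September 2029 is a Saturday, so the first Friday is September 7.
1 February 2030 is a Friday, so the first Monday is February 4.
Daylight saving runs 7 September 2029 – 4 February 2030; March 23, 2030 is outside that window, so Dorir Territory is on standard time at UTC−02:00.
07:15 Dorir Territory + 2h = 09:15 UTC.
1 March 2030 is a Friday, so Mondays fall on 4, 11, 18, 25; the last is March 25.
1 November 2030 is a Friday, so Sundays fall on 3, 10, 17, 24; the last is November 24.
At the standard offset (UTC−12:00), 09:15 UTC − 12h = 21:15 Fentara Station standard time (rolling into the previous day, 22 March 2030).
Daylight saving runs 25 March – 24 November; the standard-time date in Fentara Station, March 22, 2030, is outside that window, so Fentara Station is on standard time at UTC−12:00.
09:15 UTC − 12h = 21:15 Fentara Station (rolling into the previous day, 22 March 2030).

21:15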